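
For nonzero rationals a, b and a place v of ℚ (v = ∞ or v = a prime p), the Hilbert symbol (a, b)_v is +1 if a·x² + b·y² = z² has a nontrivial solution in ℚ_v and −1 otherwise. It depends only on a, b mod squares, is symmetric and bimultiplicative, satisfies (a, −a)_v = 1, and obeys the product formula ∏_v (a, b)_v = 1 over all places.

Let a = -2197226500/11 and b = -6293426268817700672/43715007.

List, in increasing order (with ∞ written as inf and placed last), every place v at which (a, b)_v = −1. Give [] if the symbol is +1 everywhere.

[7, 11, 37, inf]

(a, b) ≡ (-669515, -6251) mod (ℚ^×)²; places V = {2, 3, 5, 7, 11, 17, 19, 23, 37, 47, 59, ∞}.
(a,b)_23: α=0, u≡21; β=2, v≡19 (mod 23); (21|23)=-1, (19|23)=-1; sign (−1)^0·-1^2·-1^0 = +1.
(a,b)_∞: sgn(-669515)=−, sgn(-6251)=−, so -1.
(a,b)_37: α=1, u≡32; β=2, v≡17 (mod 37); (32|37)=-1, (17|37)=-1; sign (−1)^0·-1^2·-1^1 = -1.
(a,b)_3: α=0, u≡1; β=-2, v≡1 (mod 3); (1|3)=+1, (1|3)=+1; sign (−1)^0·+1^-2·+1^0 = +1.
(a,b)_17: α=0, u≡16; β=-2, v≡10 (mod 17); (16|17)=+1, (10|17)=-1; sign (−1)^0·+1^-2·-1^0 = +1.
(a,b)_5: α=3, u≡3; β=0, v≡4 (mod 5); (3|5)=-1, (4|5)=+1; sign (−1)^0·-1^0·+1^3 = +1.
(a,b)_2: α=2, β=6; u≡5, v≡5 (mod 8); ε(u)ε(v)=0·0, αω(v)=2·1, βω(u)=6·1; sum ≡ 0  ⇒  +1.
(a,b)_7: α=1, u≡5; β=-5, v≡3 (mod 7); (5|7)=-1, (3|7)=-1; sign (−1)^1·-1^-5·-1^1 = -1.
(a,b)_19: α=2, u≡5; β=3, v≡3 (mod 19); (5|19)=+1, (3|19)=-1; sign (−1)^0·+1^3·-1^2 = +1.
(a,b)_47: α=1, u≡29; β=1, v≡42 (mod 47); (29|47)=-1, (42|47)=+1; sign (−1)^1·-1^1·+1^1 = +1.
(a,b)_11: α=-1, u≡4; β=2, v≡7 (mod 11); (4|11)=+1, (7|11)=-1; sign (−1)^0·+1^2·-1^-1 = -1.
(a,b)_59: α=0, u≡53; β=2, v≡27 (mod 59); (53|59)=+1, (27|59)=+1; sign (−1)^0·+1^2·+1^0 = +1.
Ram(-669515, -6251) = {7, 11, 37, ∞}; no ℚ_7-point on the conic.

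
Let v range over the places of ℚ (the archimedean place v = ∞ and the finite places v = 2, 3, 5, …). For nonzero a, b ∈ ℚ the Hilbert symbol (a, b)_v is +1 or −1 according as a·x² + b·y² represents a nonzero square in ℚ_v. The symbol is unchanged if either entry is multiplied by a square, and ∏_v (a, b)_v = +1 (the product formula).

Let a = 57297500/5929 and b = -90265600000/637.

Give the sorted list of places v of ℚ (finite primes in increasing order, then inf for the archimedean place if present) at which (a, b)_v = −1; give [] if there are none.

(a, b) ≡ (22919, -114595) mod (ℚ^×)²; places V = {2, 5, 7, 11, 13, 41, 43, ∞}.
(a,b)_43: α=1, u≡14; β=1, v≡25 (mod 43); (14|43)=+1, (25|43)=+1; sign (−1)^1·+1^1·+1^1 = -1.
(a,b)_2: α=2, β=14; u≡7, v≡5 (mod 8); ε(u)ε(v)=1·0, αω(v)=2·1, βω(u)=14·0; sum ≡ 0  ⇒  +1.
(a,b)_11: α=-2, u≡8; β=0, v≡4 (mod 11); (8|11)=-1, (4|11)=+1; sign (−1)^0·-1^0·+1^-2 = +1.
(a,b)_13: α=1, u≡6; β=-1, v≡10 (mod 13); (6|13)=-1, (10|13)=+1; sign (−1)^0·-1^-1·+1^1 = -1.
(a,b)_41: α=1, u≡17; β=1, v≡28 (mod 41); (17|41)=-1, (28|41)=-1; sign (−1)^0·-1^1·-1^1 = +1.
(a,b)_7: α=-2, u≡4; β=-2, v≡2 (mod 7); (4|7)=+1, (2|7)=+1; sign (−1)^0·+1^-2·+1^-2 = +1.
(a,b)_5: α=4, u≡4; β=5, v≡4 (mod 5); (4|5)=+1, (4|5)=+1; sign (−1)^0·+1^5·+1^4 = +1.
(a,b)_∞: sgn(22919)=+, sgn(-114595)=−, so +1.
|Ram(22919, -114595)| = 2, even; anisotropic at {13, 43}.

[13, 43]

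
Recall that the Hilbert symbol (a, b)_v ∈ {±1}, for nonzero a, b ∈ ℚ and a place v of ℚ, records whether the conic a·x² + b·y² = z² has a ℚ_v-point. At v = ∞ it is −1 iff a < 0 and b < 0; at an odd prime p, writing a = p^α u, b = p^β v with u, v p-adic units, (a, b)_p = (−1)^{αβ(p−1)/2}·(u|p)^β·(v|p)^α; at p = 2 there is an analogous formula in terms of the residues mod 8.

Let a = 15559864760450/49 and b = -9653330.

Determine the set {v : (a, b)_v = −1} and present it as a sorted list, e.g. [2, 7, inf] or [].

(a, b) ≡ (2162, -4370) mod (ℚ^×)²; places V = {2, 5, 7, 19, 23, 47, ∞}.
(a,b)_19: α=4, u≡15; β=1, v≡9 (mod 19); (15|19)=-1, (9|19)=+1; sign (−1)^0·-1^1·+1^4 = -1.
(a,b)_23: α=1, u≡4; β=1, v≡17 (mod 23); (4|23)=+1, (17|23)=-1; sign (−1)^1·+1^1·-1^1 = +1.
(a,b)_5: α=2, u≡2; β=1, v≡4 (mod 5); (2|5)=-1, (4|5)=+1; sign (−1)^0·-1^1·+1^2 = -1.
(a,b)_47: α=3, u≡31; β=2, v≡1 (mod 47); (31|47)=-1, (1|47)=+1; sign (−1)^0·-1^2·+1^3 = +1.
(a,b)_7: α=-2, u≡3; β=0, v≡6 (mod 7); (3|7)=-1, (6|7)=-1; sign (−1)^0·-1^0·-1^-2 = +1.
(a,b)_∞: sgn(2162)=+, sgn(-4370)=−, so +1.
(a,b)_2: α=1, β=1; u≡1, v≡7 (mod 8); ε(u)ε(v)=0·1, αω(v)=1·0, βω(u)=1·0; sum ≡ 0  ⇒  +1.
|Ram(2162, -4370)| = 2, even; anisotropic at {5, 19}.

[5, 19]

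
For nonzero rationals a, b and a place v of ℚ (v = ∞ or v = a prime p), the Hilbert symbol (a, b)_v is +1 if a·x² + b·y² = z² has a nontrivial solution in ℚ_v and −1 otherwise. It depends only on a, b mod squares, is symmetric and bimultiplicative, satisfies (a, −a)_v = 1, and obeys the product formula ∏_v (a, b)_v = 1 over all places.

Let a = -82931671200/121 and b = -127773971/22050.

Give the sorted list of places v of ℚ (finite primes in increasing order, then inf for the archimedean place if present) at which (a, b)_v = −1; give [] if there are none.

(a, b) ≡ (-717402, -1798) mod (ℚ^×)²; places V = {2, 3, 5, 7, 11, 13, 17, 19, 29, 31, ∞}.
(a,b)_17: α=2, u≡8; β=0, v≡1 (mod 17); (8|17)=+1, (1|17)=+1; sign (−1)^0·+1^0·+1^2 = +1.
(a,b)_∞: sgn(-717402)=−, sgn(-1798)=−, so -1.
(a,b)_13: α=0, u≡3; β=2, v≡4 (mod 13); (3|13)=+1, (4|13)=+1; sign (−1)^0·+1^2·+1^0 = +1.
(a,b)_5: α=2, u≡2; β=-2, v≡2 (mod 5); (2|5)=-1, (2|5)=-1; sign (−1)^0·-1^-2·-1^2 = +1.
(a,b)_11: α=-2, u≡7; β=0, v≡10 (mod 11); (7|11)=-1, (10|11)=-1; sign (−1)^0·-1^0·-1^-2 = +1.
(a,b)_2: α=5, β=-1; u≡3, v≡5 (mod 8); ε(u)ε(v)=1·0, αω(v)=5·1, βω(u)=-1·1; sum ≡ 0  ⇒  +1.
(a,b)_3: α=1, u≡2; β=-2, v≡2 (mod 3); (2|3)=-1, (2|3)=-1; sign (−1)^0·-1^-2·-1^1 = -1.
(a,b)_19: α=1, u≡8; β=0, v≡6 (mod 19); (8|19)=-1, (6|19)=+1; sign (−1)^0·-1^0·+1^1 = +1.
(a,b)_7: α=1, u≡1; β=-2, v≡2 (mod 7); (1|7)=+1, (2|7)=+1; sign (−1)^0·+1^-2·+1^1 = +1.
(a,b)_29: α=1, u≡22; β=3, v≡1 (mod 29); (22|29)=+1, (1|29)=+1; sign (−1)^0·+1^3·+1^1 = +1.
(a,b)_31: α=1, u≡26; β=1, v≡9 (mod 31); (26|31)=-1, (9|31)=+1; sign (−1)^1·-1^1·+1^1 = +1.
|Ram(-717402, -1798)| = 2, even; anisotropic at {3, ∞}.

[3, inf]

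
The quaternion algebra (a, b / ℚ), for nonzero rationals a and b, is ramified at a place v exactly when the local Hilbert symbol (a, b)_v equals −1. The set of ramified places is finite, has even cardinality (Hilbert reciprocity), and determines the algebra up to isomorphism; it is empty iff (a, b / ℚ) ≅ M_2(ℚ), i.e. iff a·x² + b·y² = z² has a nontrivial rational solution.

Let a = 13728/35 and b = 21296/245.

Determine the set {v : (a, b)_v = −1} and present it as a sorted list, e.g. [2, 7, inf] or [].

Mod squares: a ≡ 30030, b ≡ 55. Check v ∈ {∞, 2, 3, 5, 7, 11, 13}.
v=11: a=11^1·(≡8), b=11^3·(≡9) mod 11; (8|11)=-1, (9|11)=+1; (−1)^{1·3·5}·(-1)^3·(+1)^1 = +1.
v=13: a=13^1·(≡9), b=13^0·(≡12) mod 13; (9|13)=+1, (12|13)=+1; (−1)^{1·0·6}·(+1)^0·(+1)^1 = +1.
v=3: a=3^1·(≡2), b=3^0·(≡1) mod 3; (2|3)=-1, (1|3)=+1; (−1)^{1·0·1}·(-1)^0·(+1)^1 = +1.
v=5: a=5^-1·(≡4), b=5^-1·(≡4) mod 5; (4|5)=+1, (4|5)=+1; (−1)^{-1·-1·2}·(+1)^-1·(+1)^-1 = +1.
v=2: v_2(a)=5, v_2(b)=4; units ≡ 7, 7 (mod 8); ε·ε+αω+βω = 1·1+5·0+4·0 ≡ 1  ⇒  (a,b)_2 = -1.
v=∞: 30030 > 0 and 55 > 0  ⇒  (a,b)_∞ = +1.
v=7: a=7^-1·(≡3), b=7^-2·(≡6) mod 7; (3|7)=-1, (6|7)=-1; (−1)^{-1·-2·3}·(-1)^-2·(-1)^-1 = -1.
(30030, 55 / ℚ) ramifies at {2, 7}: a division algebra.

[2, 7]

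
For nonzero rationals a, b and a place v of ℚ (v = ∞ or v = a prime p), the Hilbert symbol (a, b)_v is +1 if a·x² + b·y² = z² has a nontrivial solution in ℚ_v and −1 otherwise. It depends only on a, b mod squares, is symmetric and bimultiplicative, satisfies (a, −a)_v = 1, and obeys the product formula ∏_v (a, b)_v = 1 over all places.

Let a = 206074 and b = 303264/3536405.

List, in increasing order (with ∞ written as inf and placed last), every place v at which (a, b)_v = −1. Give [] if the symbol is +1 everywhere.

[2, 13, 17, 29]

Mod squares: a ≡ 206074, b ≡ 130. Check v ∈ {∞, 2, 3, 5, 11, 13, 17, 19, 29}.
v=17: a=17^1·(≡1), b=17^0·(≡11) mod 17; (1|17)=+1, (11|17)=-1; (−1)^{1·0·8}·(+1)^0·(-1)^1 = -1.
v=13: a=13^0·(≡11), b=13^1·(≡3) mod 13; (11|13)=-1, (3|13)=+1; (−1)^{0·1·6}·(-1)^1·(+1)^0 = -1.
v=19: a=19^1·(≡16), b=19^0·(≡16) mod 19; (16|19)=+1, (16|19)=+1; (−1)^{1·0·9}·(+1)^0·(+1)^1 = +1.
v=3: a=3^0·(≡1), b=3^6·(≡1) mod 3; (1|3)=+1, (1|3)=+1; (−1)^{0·6·1}·(+1)^6·(+1)^0 = +1.
v=11: a=11^1·(≡1), b=11^0·(≡4) mod 11; (1|11)=+1, (4|11)=+1; (−1)^{1·0·5}·(+1)^0·(+1)^1 = +1.
v=2: v_2(a)=1, v_2(b)=5; units ≡ 5, 1 (mod 8); ε·ε+αω+βω = 0·0+1·0+5·1 ≡ 1  ⇒  (a,b)_2 = -1.
v=29: a=29^1·(≡1), b=29^-4·(≡8) mod 29; (1|29)=+1, (8|29)=-1; (−1)^{1·-4·14}·(+1)^-4·(-1)^1 = -1.
v=5: a=5^0·(≡4), b=5^-1·(≡4) mod 5; (4|5)=+1, (4|5)=+1; (−1)^{0·-1·2}·(+1)^-1·(+1)^0 = +1.
v=∞: 206074 > 0 and 130 > 0  ⇒  (a,b)_∞ = +1.
|Ram(206074, 130)| = 4, even; anisotropic at {2, 13, 17, 29}.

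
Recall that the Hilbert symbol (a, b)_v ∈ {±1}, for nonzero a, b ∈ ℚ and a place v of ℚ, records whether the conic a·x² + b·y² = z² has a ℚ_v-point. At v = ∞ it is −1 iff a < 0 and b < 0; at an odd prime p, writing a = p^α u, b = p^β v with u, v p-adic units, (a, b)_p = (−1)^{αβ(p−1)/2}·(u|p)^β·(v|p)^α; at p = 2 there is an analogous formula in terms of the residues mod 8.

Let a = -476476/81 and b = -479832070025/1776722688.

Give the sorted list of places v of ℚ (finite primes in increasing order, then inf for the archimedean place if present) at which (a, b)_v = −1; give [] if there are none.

[3, inf]

(a, b) ≡ (-2431, -627) mod (ℚ^×)²; places V = {2, 3, 5, 7, 11, 13, 17, 19, 37, ∞}.
(a,b)_19: α=0, u≡5; β=1, v≡9 (mod 19); (5|19)=+1, (9|19)=+1; sign (−1)^0·+1^1·+1^0 = +1.
(a,b)_17: α=1, u≡3; β=0, v≡4 (mod 17); (3|17)=-1, (4|17)=+1; sign (−1)^0·-1^0·+1^1 = +1.
(a,b)_7: α=2, u≡5; β=2, v≡6 (mod 7); (5|7)=-1, (6|7)=-1; sign (−1)^0·-1^2·-1^2 = +1.
(a,b)_2: α=2, β=-8; u≡1, v≡5 (mod 8); ε(u)ε(v)=0·0, αω(v)=2·1, βω(u)=-8·0; sum ≡ 0  ⇒  +1.
(a,b)_11: α=1, u≡6; β=1, v≡9 (mod 11); (6|11)=-1, (9|11)=+1; sign (−1)^1·-1^1·+1^1 = +1.
(a,b)_13: α=1, u≡7; β=-4, v≡10 (mod 13); (7|13)=-1, (10|13)=+1; sign (−1)^0·-1^-4·+1^1 = +1.
(a,b)_5: α=0, u≡4; β=2, v≡3 (mod 5); (4|5)=+1, (3|5)=-1; sign (−1)^0·+1^2·-1^0 = +1.
(a,b)_37: α=0, u≡12; β=4, v≡13 (mod 37); (12|37)=+1, (13|37)=-1; sign (−1)^0·+1^4·-1^0 = +1.
(a,b)_3: α=-4, u≡2; β=-5, v≡1 (mod 3); (2|3)=-1, (1|3)=+1; sign (−1)^0·-1^-5·+1^-4 = -1.
(a,b)_∞: sgn(-2431)=−, sgn(-627)=−, so -1.
|Ram(-2431, -627)| = 2, even; anisotropic at {3, ∞}.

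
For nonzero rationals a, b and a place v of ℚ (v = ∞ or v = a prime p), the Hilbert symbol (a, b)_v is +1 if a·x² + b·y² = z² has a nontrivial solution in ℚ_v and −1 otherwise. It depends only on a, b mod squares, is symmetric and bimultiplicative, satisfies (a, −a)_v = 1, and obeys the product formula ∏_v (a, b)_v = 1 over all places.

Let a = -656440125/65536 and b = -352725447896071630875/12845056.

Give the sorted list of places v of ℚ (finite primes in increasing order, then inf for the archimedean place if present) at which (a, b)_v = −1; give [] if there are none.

(a, b) ≡ (-217005, -9435) mod (ℚ^×)²; places V = {2, 3, 5, 7, 11, 17, 23, 37, ∞}.
(a,b)_3: α=1, u≡1; β=11, v≡2 (mod 3); (1|3)=+1, (2|3)=-1; sign (−1)^1·+1^11·-1^1 = +1.
(a,b)_7: α=0, u≡1; β=-2, v≡2 (mod 7); (1|7)=+1, (2|7)=+1; sign (−1)^0·+1^-2·+1^0 = +1.
(a,b)_17: α=1, u≡15; β=3, v≡6 (mod 17); (15|17)=+1, (6|17)=-1; sign (−1)^0·+1^3·-1^1 = -1.
(a,b)_5: α=3, u≡4; β=3, v≡3 (mod 5); (4|5)=+1, (3|5)=-1; sign (−1)^0·+1^3·-1^3 = -1.
(a,b)_37: α=1, u≡19; β=3, v≡27 (mod 37); (19|37)=-1, (27|37)=+1; sign (−1)^0·-1^3·+1^1 = -1.
(a,b)_∞: sgn(-217005)=−, sgn(-9435)=−, so -1.
(a,b)_11: α=2, u≡1; β=2, v≡9 (mod 11); (1|11)=+1, (9|11)=+1; sign (−1)^0·+1^2·+1^2 = +1.
(a,b)_2: α=-16, β=-18; u≡3, v≡5 (mod 8); ε(u)ε(v)=1·0, αω(v)=-16·1, βω(u)=-18·1; sum ≡ 0  ⇒  +1.
(a,b)_23: α=1, u≡1; β=2, v≡12 (mod 23); (1|23)=+1, (12|23)=+1; sign (−1)^0·+1^2·+1^1 = +1.
Ram(-217005, -9435) = {5, 17, 37, ∞}; no ℚ_5-point on the conic.

[5, 17, 37, inf]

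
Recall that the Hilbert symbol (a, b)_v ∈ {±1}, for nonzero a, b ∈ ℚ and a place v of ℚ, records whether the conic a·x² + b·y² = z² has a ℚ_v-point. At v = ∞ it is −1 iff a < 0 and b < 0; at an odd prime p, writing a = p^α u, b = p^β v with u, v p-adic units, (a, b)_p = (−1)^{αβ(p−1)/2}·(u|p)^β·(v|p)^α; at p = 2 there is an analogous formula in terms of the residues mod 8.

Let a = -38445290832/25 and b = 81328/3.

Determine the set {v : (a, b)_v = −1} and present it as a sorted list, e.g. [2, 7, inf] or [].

(a, b) ≡ (-93, 15249) mod (ℚ^×)²; places V = {2, 3, 5, 13, 17, 23, 31, ∞}.
(a,b)_23: α=2, u≡19; β=1, v≡21 (mod 23); (19|23)=-1, (21|23)=-1; sign (−1)^0·-1^1·-1^2 = -1.
(a,b)_3: α=1, u≡2; β=-1, v≡1 (mod 3); (2|3)=-1, (1|3)=+1; sign (−1)^1·-1^-1·+1^1 = +1.
(a,b)_17: α=2, u≡15; β=1, v≡8 (mod 17); (15|17)=+1, (8|17)=+1; sign (−1)^0·+1^1·+1^2 = +1.
(a,b)_13: α=2, u≡6; β=1, v≡1 (mod 13); (6|13)=-1, (1|13)=+1; sign (−1)^0·-1^1·+1^2 = -1.
(a,b)_∞: sgn(-93)=−, sgn(15249)=+, so +1.
(a,b)_31: α=1, u≡8; β=0, v≡5 (mod 31); (8|31)=+1, (5|31)=+1; sign (−1)^0·+1^0·+1^1 = +1.
(a,b)_2: α=4, β=4; u≡3, v≡1 (mod 8); ε(u)ε(v)=1·0, αω(v)=4·0, βω(u)=4·1; sum ≡ 0  ⇒  +1.
(a,b)_5: α=-2, u≡3; β=0, v≡1 (mod 5); (3|5)=-1, (1|5)=+1; sign (−1)^0·-1^0·+1^-2 = +1.
|Ram(-93, 15249)| = 2, even; anisotropic at {13, 23}.

[13, 23]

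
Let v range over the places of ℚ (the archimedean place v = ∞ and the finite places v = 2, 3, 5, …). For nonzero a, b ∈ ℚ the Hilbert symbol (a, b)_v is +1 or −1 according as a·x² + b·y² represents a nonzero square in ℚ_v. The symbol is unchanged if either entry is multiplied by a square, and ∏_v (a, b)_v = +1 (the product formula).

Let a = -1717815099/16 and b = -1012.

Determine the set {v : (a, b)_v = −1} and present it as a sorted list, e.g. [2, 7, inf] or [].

[3, 13, 19, inf]

Mod squares: a ≡ -289731, b ≡ -253. Check v ∈ {∞, 2, 3, 7, 11, 13, 17, 19, 23}.
v=13: a=13^1·(≡7), b=13^0·(≡2) mod 13; (7|13)=-1, (2|13)=-1; (−1)^{1·0·6}·(-1)^0·(-1)^1 = -1.
v=3: a=3^1·(≡2), b=3^0·(≡2) mod 3; (2|3)=-1, (2|3)=-1; (−1)^{1·0·1}·(-1)^0·(-1)^1 = -1.
v=∞: -289731 < 0 and -253 < 0  ⇒  (a,b)_∞ = -1.
v=11: a=11^2·(≡9), b=11^1·(≡7) mod 11; (9|11)=+1, (7|11)=-1; (−1)^{2·1·5}·(+1)^1·(-1)^2 = +1.
v=23: a=23^1·(≡5), b=23^1·(≡2) mod 23; (5|23)=-1, (2|23)=+1; (−1)^{1·1·11}·(-1)^1·(+1)^1 = +1.
v=19: a=19^1·(≡10), b=19^0·(≡14) mod 19; (10|19)=-1, (14|19)=-1; (−1)^{1·0·9}·(-1)^0·(-1)^1 = -1.
v=17: a=17^1·(≡15), b=17^0·(≡8) mod 17; (15|17)=+1, (8|17)=+1; (−1)^{1·0·8}·(+1)^0·(+1)^1 = +1.
v=2: v_2(a)=-4, v_2(b)=2; units ≡ 5, 3 (mod 8); ε·ε+αω+βω = 0·1+-4·1+2·1 ≡ 0  ⇒  (a,b)_2 = +1.
v=7: a=7^2·(≡6), b=7^0·(≡3) mod 7; (6|7)=-1, (3|7)=-1; (−1)^{2·0·3}·(-1)^0·(-1)^2 = +1.
Ram(-289731, -253) = {3, 13, 19, ∞}; no ℚ_3-point on the conic.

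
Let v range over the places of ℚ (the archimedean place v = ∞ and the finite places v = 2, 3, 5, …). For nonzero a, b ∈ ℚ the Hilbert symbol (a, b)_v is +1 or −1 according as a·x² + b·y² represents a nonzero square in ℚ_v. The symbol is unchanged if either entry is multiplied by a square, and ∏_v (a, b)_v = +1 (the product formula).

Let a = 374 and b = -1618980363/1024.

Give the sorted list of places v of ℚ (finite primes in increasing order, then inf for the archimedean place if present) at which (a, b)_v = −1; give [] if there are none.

[2, 7]

Mod squares: a ≡ 374, b ≡ -1547. Check v ∈ {∞, 2, 3, 7, 11, 13, 17, 31}.
v=∞: 374 > 0 and -1547 < 0  ⇒  (a,b)_∞ = +1.
v=31: a=31^0·(≡2), b=31^2·(≡12) mod 31; (2|31)=+1, (12|31)=-1; (−1)^{0·2·15}·(+1)^2·(-1)^0 = +1.
v=17: a=17^1·(≡5), b=17^1·(≡12) mod 17; (5|17)=-1, (12|17)=-1; (−1)^{1·1·8}·(-1)^1·(-1)^1 = +1.
v=7: a=7^0·(≡3), b=7^1·(≡5) mod 7; (3|7)=-1, (5|7)=-1; (−1)^{0·1·3}·(-1)^1·(-1)^0 = -1.
v=11: a=11^1·(≡1), b=11^2·(≡1) mod 11; (1|11)=+1, (1|11)=+1; (−1)^{1·2·5}·(+1)^2·(+1)^1 = +1.
v=13: a=13^0·(≡10), b=13^1·(≡2) mod 13; (10|13)=+1, (2|13)=-1; (−1)^{0·1·6}·(+1)^1·(-1)^0 = +1.
v=2: v_2(a)=1, v_2(b)=-10; units ≡ 3, 5 (mod 8); ε·ε+αω+βω = 1·0+1·1+-10·1 ≡ 1  ⇒  (a,b)_2 = -1.
v=3: a=3^0·(≡2), b=3^2·(≡1) mod 3; (2|3)=-1, (1|3)=+1; (−1)^{0·2·1}·(-1)^2·(+1)^0 = +1.
(374, -1547 / ℚ) ramifies at {2, 7}: a division algebra.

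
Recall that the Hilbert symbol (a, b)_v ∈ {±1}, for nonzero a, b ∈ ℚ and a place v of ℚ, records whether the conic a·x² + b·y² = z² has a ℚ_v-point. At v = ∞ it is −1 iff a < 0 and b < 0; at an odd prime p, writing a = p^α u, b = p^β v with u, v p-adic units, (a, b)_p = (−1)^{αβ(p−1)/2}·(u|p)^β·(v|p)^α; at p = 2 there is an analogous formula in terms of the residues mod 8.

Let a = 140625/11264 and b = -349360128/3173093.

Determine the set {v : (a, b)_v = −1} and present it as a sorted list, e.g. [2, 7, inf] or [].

(a, b) ≡ (11, -1001) mod (ℚ^×)²; places V = {2, 3, 5, 7, 11, 13, 29, ∞}.
(a,b)_5: α=6, u≡1; β=0, v≡4 (mod 5); (1|5)=+1, (4|5)=+1; sign (−1)^0·+1^0·+1^6 = +1.
(a,b)_7: α=0, u≡2; β=-3, v≡4 (mod 7); (2|7)=+1, (4|7)=+1; sign (−1)^0·+1^-3·+1^0 = +1.
(a,b)_∞: sgn(11)=+, sgn(-1001)=−, so +1.
(a,b)_11: α=-1, u≡1; β=-1, v≡7 (mod 11); (1|11)=+1, (7|11)=-1; sign (−1)^1·+1^-1·-1^-1 = +1.
(a,b)_29: α=0, u≡10; β=-2, v≡10 (mod 29); (10|29)=-1, (10|29)=-1; sign (−1)^0·-1^-2·-1^0 = +1.
(a,b)_2: α=-10, β=12; u≡3, v≡7 (mod 8); ε(u)ε(v)=1·1, αω(v)=-10·0, βω(u)=12·1; sum ≡ 1  ⇒  -1.
(a,b)_3: α=2, u≡2; β=8, v≡1 (mod 3); (2|3)=-1, (1|3)=+1; sign (−1)^0·-1^8·+1^2 = +1.
(a,b)_13: α=0, u≡5; β=1, v≡4 (mod 13); (5|13)=-1, (4|13)=+1; sign (−1)^0·-1^1·+1^0 = -1.
|Ram(11, -1001)| = 2, even; anisotropic at {2, 13}.

[2, 13]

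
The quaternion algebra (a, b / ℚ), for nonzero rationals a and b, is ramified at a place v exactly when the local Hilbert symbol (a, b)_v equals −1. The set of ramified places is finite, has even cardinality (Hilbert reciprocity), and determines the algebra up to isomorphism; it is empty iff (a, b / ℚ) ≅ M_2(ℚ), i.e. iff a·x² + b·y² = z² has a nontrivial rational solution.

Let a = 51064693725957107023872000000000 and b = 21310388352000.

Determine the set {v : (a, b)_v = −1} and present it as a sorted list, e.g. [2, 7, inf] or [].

(a, b) ≡ (2530, 5) mod (ℚ^×)²; places V = {2, 3, 5, 11, 17, 23, ∞}.
(a,b)_3: α=2, u≡1; β=2, v≡2 (mod 3); (1|3)=+1, (2|3)=-1; sign (−1)^0·+1^2·-1^2 = +1.
(a,b)_2: α=25, β=10; u≡1, v≡5 (mod 8); ε(u)ε(v)=0·0, αω(v)=25·1, βω(u)=10·0; sum ≡ 1  ⇒  -1.
(a,b)_17: α=4, u≡7; β=2, v≡14 (mod 17); (7|17)=-1, (14|17)=-1; sign (−1)^0·-1^2·-1^4 = +1.
(a,b)_11: α=5, u≡8; β=2, v≡9 (mod 11); (8|11)=-1, (9|11)=+1; sign (−1)^0·-1^2·+1^5 = +1.
(a,b)_∞: sgn(2530)=+, sgn(5)=+, so +1.
(a,b)_5: α=9, u≡4; β=3, v≡1 (mod 5); (4|5)=+1, (1|5)=+1; sign (−1)^0·+1^3·+1^9 = +1.
(a,b)_23: α=5, u≡9; β=2, v≡14 (mod 23); (9|23)=+1, (14|23)=-1; sign (−1)^0·+1^2·-1^5 = -1.
|Ram(2530, 5)| = 2, even; anisotropic at {2, 23}.

[2, 23]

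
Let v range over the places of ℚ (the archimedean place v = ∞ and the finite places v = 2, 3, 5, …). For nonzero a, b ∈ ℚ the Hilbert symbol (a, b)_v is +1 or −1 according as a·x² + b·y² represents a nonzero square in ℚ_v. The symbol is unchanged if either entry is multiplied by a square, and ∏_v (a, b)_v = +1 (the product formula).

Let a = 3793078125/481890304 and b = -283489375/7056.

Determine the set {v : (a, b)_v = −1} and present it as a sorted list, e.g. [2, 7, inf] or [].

(a, b) ≡ (37, -453583) mod (ℚ^×)²; places V = {2, 3, 5, 7, 13, 23, 37, 41, ∞}.
(a,b)_13: α=0, u≡8; β=1, v≡4 (mod 13); (8|13)=-1, (4|13)=+1; sign (−1)^0·-1^1·+1^0 = -1.
(a,b)_2: α=-12, β=-4; u≡5, v≡1 (mod 8); ε(u)ε(v)=0·0, αω(v)=-12·0, βω(u)=-4·1; sum ≡ 0  ⇒  +1.
(a,b)_23: α=0, u≡15; β=1, v≡8 (mod 23); (15|23)=-1, (8|23)=+1; sign (−1)^0·-1^1·+1^0 = -1.
(a,b)_∞: sgn(37)=+, sgn(-453583)=−, so +1.
(a,b)_5: α=6, u≡3; β=4, v≡2 (mod 5); (3|5)=-1, (2|5)=-1; sign (−1)^0·-1^4·-1^6 = +1.
(a,b)_37: α=1, u≡28; β=1, v≡36 (mod 37); (28|37)=+1, (36|37)=+1; sign (−1)^0·+1^1·+1^1 = +1.
(a,b)_41: α=0, u≡33; β=1, v≡38 (mod 41); (33|41)=+1, (38|41)=-1; sign (−1)^0·+1^1·-1^0 = +1.
(a,b)_3: α=8, u≡1; β=-2, v≡2 (mod 3); (1|3)=+1, (2|3)=-1; sign (−1)^0·+1^-2·-1^8 = +1.
(a,b)_7: α=-6, u≡4; β=-2, v≡5 (mod 7); (4|7)=+1, (5|7)=-1; sign (−1)^0·+1^-2·-1^-6 = +1.
(37, -453583 / ℚ) ramifies at {13, 23}: a division algebra.

[13, 23]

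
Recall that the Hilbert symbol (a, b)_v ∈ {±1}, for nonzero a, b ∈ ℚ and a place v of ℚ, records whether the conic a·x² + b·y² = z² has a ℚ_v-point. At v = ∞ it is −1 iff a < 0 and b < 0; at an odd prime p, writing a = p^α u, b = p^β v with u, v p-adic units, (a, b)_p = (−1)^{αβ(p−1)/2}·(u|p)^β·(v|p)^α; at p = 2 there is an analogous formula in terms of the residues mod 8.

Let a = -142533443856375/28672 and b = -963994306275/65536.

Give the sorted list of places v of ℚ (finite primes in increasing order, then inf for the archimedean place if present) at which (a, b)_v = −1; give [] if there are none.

Mod squares: a ≡ -103488385, b ≡ -899899. Check v ∈ {∞, 2, 3, 5, 7, 11, 13, 23, 29, 31}.
v=∞: -103488385 < 0 and -899899 < 0  ⇒  (a,b)_∞ = -1.
v=5: a=5^3·(≡2), b=5^2·(≡4) mod 5; (2|5)=-1, (4|5)=+1; (−1)^{3·2·2}·(-1)^2·(+1)^3 = +1.
v=2: v_2(a)=-12, v_2(b)=-16; units ≡ 7, 5 (mod 8); ε·ε+αω+βω = 1·0+-12·1+-16·0 ≡ 0  ⇒  (a,b)_2 = +1.
v=29: a=29^1·(≡5), b=29^1·(≡13) mod 29; (5|29)=+1, (13|29)=+1; (−1)^{1·1·14}·(+1)^1·(+1)^1 = +1.
v=7: a=7^-1·(≡2), b=7^1·(≡6) mod 7; (2|7)=+1, (6|7)=-1; (−1)^{-1·1·3}·(+1)^1·(-1)^-1 = +1.
v=3: a=3^6·(≡2), b=3^4·(≡2) mod 3; (2|3)=-1, (2|3)=-1; (−1)^{6·4·1}·(-1)^4·(-1)^6 = +1.
v=31: a=31^1·(≡29), b=31^1·(≡25) mod 31; (29|31)=-1, (25|31)=+1; (−1)^{1·1·15}·(-1)^1·(+1)^1 = +1.
v=23: a=23^3·(≡4), b=23^2·(≡5) mod 23; (4|23)=+1, (5|23)=-1; (−1)^{3·2·11}·(+1)^2·(-1)^3 = -1.
v=11: a=11^1·(≡1), b=11^1·(≡1) mod 11; (1|11)=+1, (1|11)=+1; (−1)^{1·1·5}·(+1)^1·(+1)^1 = -1.
v=13: a=13^1·(≡1), b=13^1·(≡8) mod 13; (1|13)=+1, (8|13)=-1; (−1)^{1·1·6}·(+1)^1·(-1)^1 = -1.
Ram(-103488385, -899899) = {11, 13, 23, ∞}; no ℚ_11-point on the conic.

[11, 13, 23, inf]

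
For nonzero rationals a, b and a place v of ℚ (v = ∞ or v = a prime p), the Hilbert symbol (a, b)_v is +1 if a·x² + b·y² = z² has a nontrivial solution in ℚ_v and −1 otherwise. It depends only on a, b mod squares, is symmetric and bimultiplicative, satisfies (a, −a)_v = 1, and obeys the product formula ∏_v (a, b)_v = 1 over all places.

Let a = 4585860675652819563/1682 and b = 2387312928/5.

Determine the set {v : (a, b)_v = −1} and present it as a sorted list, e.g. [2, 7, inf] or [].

[3, 7, 11, 13]

Mod squares: a ≡ 6006, b ≡ 10010. Check v ∈ {∞, 2, 3, 5, 7, 11, 13, 29}.
v=3: a=3^3·(≡1), b=3^2·(≡2) mod 3; (1|3)=+1, (2|3)=-1; (−1)^{3·2·1}·(+1)^2·(-1)^3 = -1.
v=∞: 6006 > 0 and 10010 > 0  ⇒  (a,b)_∞ = +1.
v=7: a=7^5·(≡1), b=7^3·(≡2) mod 7; (1|7)=+1, (2|7)=+1; (−1)^{5·3·3}·(+1)^3·(+1)^5 = -1.
v=29: a=29^-2·(≡21), b=29^0·(≡20) mod 29; (21|29)=-1, (20|29)=+1; (−1)^{-2·0·14}·(-1)^0·(+1)^-2 = +1.
v=2: v_2(a)=-1, v_2(b)=5; units ≡ 3, 5 (mod 8); ε·ε+αω+βω = 1·0+-1·1+5·1 ≡ 0  ⇒  (a,b)_2 = +1.
v=13: a=13^7·(≡5), b=13^3·(≡9) mod 13; (5|13)=-1, (9|13)=+1; (−1)^{7·3·6}·(-1)^3·(+1)^7 = -1.
v=5: a=5^0·(≡4), b=5^-1·(≡3) mod 5; (4|5)=+1, (3|5)=-1; (−1)^{0·-1·2}·(+1)^-1·(-1)^0 = +1.
v=11: a=11^5·(≡2), b=11^1·(≡2) mod 11; (2|11)=-1, (2|11)=-1; (−1)^{5·1·5}·(-1)^1·(-1)^5 = -1.
(6006, 10010 / ℚ) ramifies at {3, 7, 11, 13}: a division algebra.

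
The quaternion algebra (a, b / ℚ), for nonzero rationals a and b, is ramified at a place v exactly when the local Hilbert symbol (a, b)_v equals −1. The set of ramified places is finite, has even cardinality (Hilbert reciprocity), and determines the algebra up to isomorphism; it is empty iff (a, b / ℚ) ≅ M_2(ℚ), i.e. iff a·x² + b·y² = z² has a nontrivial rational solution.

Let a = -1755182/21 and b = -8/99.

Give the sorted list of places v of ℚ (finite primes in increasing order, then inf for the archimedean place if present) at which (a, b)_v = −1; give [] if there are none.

Mod squares: a ≡ -102102, b ≡ -22. Check v ∈ {∞, 2, 3, 7, 11, 13, 17, 19}.
v=∞: -102102 < 0 and -22 < 0  ⇒  (a,b)_∞ = -1.
v=13: a=13^1·(≡7), b=13^0·(≡12) mod 13; (7|13)=-1, (12|13)=+1; (−1)^{1·0·6}·(-1)^0·(+1)^1 = +1.
v=3: a=3^-1·(≡1), b=3^-2·(≡2) mod 3; (1|3)=+1, (2|3)=-1; (−1)^{-1·-2·1}·(+1)^-2·(-1)^-1 = -1.
v=17: a=17^1·(≡3), b=17^0·(≡14) mod 17; (3|17)=-1, (14|17)=-1; (−1)^{1·0·8}·(-1)^0·(-1)^1 = -1.
v=11: a=11^1·(≡7), b=11^-1·(≡4) mod 11; (7|11)=-1, (4|11)=+1; (−1)^{1·-1·5}·(-1)^-1·(+1)^1 = +1.
v=7: a=7^-1·(≡4), b=7^0·(≡6) mod 7; (4|7)=+1, (6|7)=-1; (−1)^{-1·0·3}·(+1)^0·(-1)^-1 = -1.
v=2: v_2(a)=1, v_2(b)=3; units ≡ 5, 5 (mod 8); ε·ε+αω+βω = 0·0+1·1+3·1 ≡ 0  ⇒  (a,b)_2 = +1.
v=19: a=19^2·(≡1), b=19^0·(≡17) mod 19; (1|19)=+1, (17|19)=+1; (−1)^{2·0·9}·(+1)^0·(+1)^2 = +1.
(-102102, -22 / ℚ) ramifies at {3, 7, 17, ∞}: a division algebra.

[3, 7, 17, inf]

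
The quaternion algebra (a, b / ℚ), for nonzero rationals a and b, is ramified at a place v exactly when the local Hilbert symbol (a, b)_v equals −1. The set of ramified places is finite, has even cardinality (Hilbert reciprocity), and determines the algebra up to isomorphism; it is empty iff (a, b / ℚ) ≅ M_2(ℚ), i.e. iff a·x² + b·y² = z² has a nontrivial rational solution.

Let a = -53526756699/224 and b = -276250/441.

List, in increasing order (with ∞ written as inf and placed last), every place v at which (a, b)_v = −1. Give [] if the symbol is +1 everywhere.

[2, 7, 19, inf]

(a, b) ≡ (-1704794, -442) mod (ℚ^×)²; places V = {2, 3, 5, 7, 13, 17, 19, 29, ∞}.
(a,b)_5: α=0, u≡4; β=4, v≡3 (mod 5); (4|5)=+1, (3|5)=-1; sign (−1)^0·+1^4·-1^0 = +1.
(a,b)_17: α=3, u≡1; β=1, v≡15 (mod 17); (1|17)=+1, (15|17)=+1; sign (−1)^0·+1^1·+1^3 = +1.
(a,b)_3: α=2, u≡1; β=-2, v≡2 (mod 3); (1|3)=+1, (2|3)=-1; sign (−1)^0·+1^-2·-1^2 = +1.
(a,b)_29: α=1, u≡17; β=0, v≡20 (mod 29); (17|29)=-1, (20|29)=+1; sign (−1)^0·-1^0·+1^1 = +1.
(a,b)_7: α=-1, u≡1; β=-2, v≡6 (mod 7); (1|7)=+1, (6|7)=-1; sign (−1)^0·+1^-2·-1^-1 = -1.
(a,b)_2: α=-5, β=1; u≡3, v≡3 (mod 8); ε(u)ε(v)=1·1, αω(v)=-5·1, βω(u)=1·1; sum ≡ 1  ⇒  -1.
(a,b)_19: α=1, u≡6; β=0, v≡12 (mod 19); (6|19)=+1, (12|19)=-1; sign (−1)^0·+1^0·-1^1 = -1.
(a,b)_13: α=3, u≡2; β=1, v≡8 (mod 13); (2|13)=-1, (8|13)=-1; sign (−1)^0·-1^1·-1^3 = +1.
(a,b)_∞: sgn(-1704794)=−, sgn(-442)=−, so -1.
(-1704794, -442 / ℚ) ramifies at {2, 7, 19, ∞}: a division algebra.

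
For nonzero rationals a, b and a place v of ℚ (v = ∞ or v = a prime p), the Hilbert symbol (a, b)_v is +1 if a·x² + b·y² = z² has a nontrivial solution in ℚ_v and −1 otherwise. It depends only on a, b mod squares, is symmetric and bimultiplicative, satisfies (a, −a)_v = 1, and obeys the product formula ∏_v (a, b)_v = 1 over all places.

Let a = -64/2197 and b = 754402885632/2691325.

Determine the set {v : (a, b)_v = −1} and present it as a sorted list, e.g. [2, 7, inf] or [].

[2, 13]

Mod squares: a ≡ -13, b ≡ 754. Check v ∈ {∞, 2, 3, 5, 7, 11, 13, 29}.
v=7: a=7^0·(≡1), b=7^-2·(≡6) mod 7; (1|7)=+1, (6|7)=-1; (−1)^{0·-2·3}·(+1)^-2·(-1)^0 = +1.
v=3: a=3^0·(≡2), b=3^8·(≡1) mod 3; (2|3)=-1, (1|3)=+1; (−1)^{0·8·1}·(-1)^8·(+1)^0 = +1.
v=2: v_2(a)=6, v_2(b)=15; units ≡ 3, 1 (mod 8); ε·ε+αω+βω = 1·0+6·0+15·1 ≡ 1  ⇒  (a,b)_2 = -1.
v=29: a=29^0·(≡5), b=29^1·(≡18) mod 29; (5|29)=+1, (18|29)=-1; (−1)^{0·1·14}·(+1)^1·(-1)^0 = +1.
v=11: a=11^0·(≡3), b=11^2·(≡2) mod 11; (3|11)=+1, (2|11)=-1; (−1)^{0·2·5}·(+1)^2·(-1)^0 = +1.
v=∞: -13 < 0 and 754 > 0  ⇒  (a,b)_∞ = +1.
v=13: a=13^-3·(≡1), b=13^-3·(≡2) mod 13; (1|13)=+1, (2|13)=-1; (−1)^{-3·-3·6}·(+1)^-3·(-1)^-3 = -1.
v=5: a=5^0·(≡3), b=5^-2·(≡4) mod 5; (3|5)=-1, (4|5)=+1; (−1)^{0·-2·2}·(-1)^-2·(+1)^0 = +1.
(-13, 754 / ℚ) ramifies at {2, 13}: a division algebra.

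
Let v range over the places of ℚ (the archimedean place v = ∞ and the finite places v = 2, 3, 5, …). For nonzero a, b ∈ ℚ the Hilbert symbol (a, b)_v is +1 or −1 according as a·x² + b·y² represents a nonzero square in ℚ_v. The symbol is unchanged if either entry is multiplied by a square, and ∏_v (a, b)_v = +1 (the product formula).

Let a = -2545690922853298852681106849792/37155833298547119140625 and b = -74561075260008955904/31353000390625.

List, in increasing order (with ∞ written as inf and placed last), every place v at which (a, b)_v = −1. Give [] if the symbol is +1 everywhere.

[2, 11, 43, inf]

(a, b) ≡ (-26273, -6149) mod (ℚ^×)²; places V = {2, 3, 5, 7, 11, 13, 17, 31, 43, 47, ∞}.
(a,b)_31: α=-2, u≡27; β=-2, v≡9 (mod 31); (27|31)=-1, (9|31)=+1; sign (−1)^0·-1^-2·+1^-2 = +1.
(a,b)_13: α=1, u≡5; β=3, v≡2 (mod 13); (5|13)=-1, (2|13)=-1; sign (−1)^0·-1^3·-1^1 = +1.
(a,b)_17: α=-6, u≡15; β=-4, v≡3 (mod 17); (15|17)=+1, (3|17)=-1; sign (−1)^0·+1^-4·-1^-6 = +1.
(a,b)_3: α=-8, u≡1; β=0, v≡1 (mod 3); (1|3)=+1, (1|3)=+1; sign (−1)^0·+1^0·+1^-8 = +1.
(a,b)_7: α=8, u≡6; β=0, v≡2 (mod 7); (6|7)=-1, (2|7)=+1; sign (−1)^0·-1^0·+1^8 = +1.
(a,b)_5: α=-12, u≡2; β=-8, v≡1 (mod 5); (2|5)=-1, (1|5)=+1; sign (−1)^0·-1^-8·+1^-12 = +1.
(a,b)_∞: sgn(-26273)=−, sgn(-6149)=−, so -1.
(a,b)_43: α=1, u≡30; β=1, v≡42 (mod 43); (30|43)=-1, (42|43)=-1; sign (−1)^1·-1^1·-1^1 = -1.
(a,b)_11: α=6, u≡10; β=3, v≡7 (mod 11); (10|11)=-1, (7|11)=-1; sign (−1)^0·-1^3·-1^6 = -1.
(a,b)_2: α=32, β=28; u≡7, v≡3 (mod 8); ε(u)ε(v)=1·1, αω(v)=32·1, βω(u)=28·0; sum ≡ 1  ⇒  -1.
(a,b)_47: α=3, u≡31; β=2, v≡12 (mod 47); (31|47)=-1, (12|47)=+1; sign (−1)^0·-1^2·+1^3 = +1.
|Ram(-26273, -6149)| = 4, even; anisotropic at {2, 11, 43, ∞}.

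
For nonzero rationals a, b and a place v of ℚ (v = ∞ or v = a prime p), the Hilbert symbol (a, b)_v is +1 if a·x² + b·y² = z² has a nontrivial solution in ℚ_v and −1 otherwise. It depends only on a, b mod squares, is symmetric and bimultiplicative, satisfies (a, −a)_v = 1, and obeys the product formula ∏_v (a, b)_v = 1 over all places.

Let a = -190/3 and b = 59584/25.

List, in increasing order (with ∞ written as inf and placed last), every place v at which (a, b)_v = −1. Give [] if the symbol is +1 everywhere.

[]

(a, b) ≡ (-570, 19) mod (ℚ^×)²; places V = {2, 3, 5, 7, 19, ∞}.
(a,b)_19: α=1, u≡3; β=1, v≡16 (mod 19); (3|19)=-1, (16|19)=+1; sign (−1)^1·-1^1·+1^1 = +1.
(a,b)_5: α=1, u≡4; β=-2, v≡4 (mod 5); (4|5)=+1, (4|5)=+1; sign (−1)^0·+1^-2·+1^1 = +1.
(a,b)_3: α=-1, u≡2; β=0, v≡1 (mod 3); (2|3)=-1, (1|3)=+1; sign (−1)^0·-1^0·+1^-1 = +1.
(a,b)_∞: sgn(-570)=−, sgn(19)=+, so +1.
(a,b)_2: α=1, β=6; u≡3, v≡3 (mod 8); ε(u)ε(v)=1·1, αω(v)=1·1, βω(u)=6·1; sum ≡ 0  ⇒  +1.
(a,b)_7: α=0, u≡2; β=2, v≡3 (mod 7); (2|7)=+1, (3|7)=-1; sign (−1)^0·+1^2·-1^0 = +1.
Every local symbol is +1, so the conic -570·x² + 19·y² = z² has ℚ_v-points for all v and hence a ℚ-point; (a, b / ℚ) ≅ M_2(ℚ).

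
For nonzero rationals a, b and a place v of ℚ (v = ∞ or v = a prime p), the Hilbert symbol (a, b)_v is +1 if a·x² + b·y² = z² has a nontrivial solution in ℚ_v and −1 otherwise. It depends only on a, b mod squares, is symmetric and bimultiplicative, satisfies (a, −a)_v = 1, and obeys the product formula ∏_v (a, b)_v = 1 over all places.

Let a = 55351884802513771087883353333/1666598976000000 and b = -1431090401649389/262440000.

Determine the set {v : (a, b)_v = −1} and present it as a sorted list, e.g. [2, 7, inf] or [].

Mod squares: a ≡ 37, b ≡ -18941. Check v ∈ {∞, 2, 3, 5, 7, 13, 17, 19, 23, 31, 37, 47}.
v=5: a=5^-6·(≡2), b=5^-4·(≡4) mod 5; (2|5)=-1, (4|5)=+1; (−1)^{-6·-4·2}·(-1)^-4·(+1)^-6 = +1.
v=3: a=3^-12·(≡1), b=3^-8·(≡1) mod 3; (1|3)=+1, (1|3)=+1; (−1)^{-12·-8·1}·(+1)^-8·(+1)^-12 = +1.
v=37: a=37^3·(≡27), b=37^2·(≡30) mod 37; (27|37)=+1, (30|37)=+1; (−1)^{3·2·18}·(+1)^2·(+1)^3 = +1.
v=13: a=13^2·(≡2), b=13^1·(≡3) mod 13; (2|13)=-1, (3|13)=+1; (−1)^{2·1·6}·(-1)^1·(+1)^2 = -1.
v=∞: 37 > 0 and -18941 < 0  ⇒  (a,b)_∞ = +1.
v=7: a=7^-2·(≡2), b=7^0·(≡4) mod 7; (2|7)=+1, (4|7)=+1; (−1)^{-2·0·3}·(+1)^0·(+1)^-2 = +1.
v=17: a=17^4·(≡3), b=17^2·(≡5) mod 17; (3|17)=-1, (5|17)=-1; (−1)^{4·2·8}·(-1)^2·(-1)^4 = +1.
v=23: a=23^4·(≡7), b=23^2·(≡15) mod 23; (7|23)=-1, (15|23)=-1; (−1)^{4·2·11}·(-1)^2·(-1)^4 = +1.
v=19: a=19^4·(≡10), b=19^2·(≡3) mod 19; (10|19)=-1, (3|19)=-1; (−1)^{4·2·9}·(-1)^2·(-1)^4 = +1.
v=2: v_2(a)=-12, v_2(b)=-6; units ≡ 5, 3 (mod 8); ε·ε+αω+βω = 0·1+-12·1+-6·1 ≡ 0  ⇒  (a,b)_2 = +1.
v=31: a=31^2·(≡6), b=31^1·(≡28) mod 31; (6|31)=-1, (28|31)=+1; (−1)^{2·1·15}·(-1)^1·(+1)^2 = -1.
v=47: a=47^2·(≡36), b=47^1·(≡33) mod 47; (36|47)=+1, (33|47)=-1; (−1)^{2·1·23}·(+1)^1·(-1)^2 = +1.
|Ram(37, -18941)| = 2, even; anisotropic at {13, 31}.

[13, 31]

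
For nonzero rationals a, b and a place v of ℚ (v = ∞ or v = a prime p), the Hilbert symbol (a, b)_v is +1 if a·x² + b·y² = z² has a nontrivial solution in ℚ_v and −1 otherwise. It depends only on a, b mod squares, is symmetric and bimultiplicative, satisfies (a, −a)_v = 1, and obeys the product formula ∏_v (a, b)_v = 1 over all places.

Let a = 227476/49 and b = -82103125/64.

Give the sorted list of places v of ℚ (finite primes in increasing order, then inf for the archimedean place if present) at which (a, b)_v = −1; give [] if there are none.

[13, 37, 47, 53]

(a, b) ≡ (56869, -131365) mod (ℚ^×)²; places V = {2, 5, 7, 13, 29, 37, 43, 47, 53, ∞}.
(a,b)_13: α=0, u≡8; β=1, v≡4 (mod 13); (8|13)=-1, (4|13)=+1; sign (−1)^0·-1^1·+1^0 = -1.
(a,b)_43: α=0, u≡1; β=1, v≡6 (mod 43); (1|43)=+1, (6|43)=+1; sign (−1)^0·+1^1·+1^0 = +1.
(a,b)_7: α=-2, u≡4; β=0, v≡1 (mod 7); (4|7)=+1, (1|7)=+1; sign (−1)^0·+1^0·+1^-2 = +1.
(a,b)_37: α=1, u≡19; β=0, v≡31 (mod 37); (19|37)=-1, (31|37)=-1; sign (−1)^0·-1^0·-1^1 = -1.
(a,b)_29: α=1, u≡21; β=0, v≡23 (mod 29); (21|29)=-1, (23|29)=+1; sign (−1)^0·-1^0·+1^1 = +1.
(a,b)_47: α=0, u≡45; β=1, v≡4 (mod 47); (45|47)=-1, (4|47)=+1; sign (−1)^0·-1^1·+1^0 = -1.
(a,b)_∞: sgn(56869)=+, sgn(-131365)=−, so +1.
(a,b)_5: α=0, u≡4; β=5, v≡3 (mod 5); (4|5)=+1, (3|5)=-1; sign (−1)^0·+1^5·-1^0 = +1.
(a,b)_53: α=1, u≡40; β=0, v≡31 (mod 53); (40|53)=+1, (31|53)=-1; sign (−1)^0·+1^0·-1^1 = -1.
(a,b)_2: α=2, β=-6; u≡5, v≡3 (mod 8); ε(u)ε(v)=0·1, αω(v)=2·1, βω(u)=-6·1; sum ≡ 0  ⇒  +1.
Ram(56869, -131365) = {13, 37, 47, 53}; no ℚ_13-point on the conic.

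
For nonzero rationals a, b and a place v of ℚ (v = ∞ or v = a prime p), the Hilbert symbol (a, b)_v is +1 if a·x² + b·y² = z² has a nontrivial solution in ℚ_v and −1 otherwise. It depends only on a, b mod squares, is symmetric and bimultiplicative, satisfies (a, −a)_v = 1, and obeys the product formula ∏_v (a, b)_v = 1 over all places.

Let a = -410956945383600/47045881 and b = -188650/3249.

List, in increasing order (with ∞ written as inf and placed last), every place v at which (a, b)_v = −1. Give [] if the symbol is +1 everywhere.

[2, 7, 11, inf]

Mod squares: a ≡ -11, b ≡ -154. Check v ∈ {∞, 2, 3, 5, 7, 11, 19}.
v=∞: -11 < 0 and -154 < 0  ⇒  (a,b)_∞ = -1.
v=2: v_2(a)=4, v_2(b)=1; units ≡ 5, 3 (mod 8); ε·ε+αω+βω = 0·1+4·1+1·1 ≡ 1  ⇒  (a,b)_2 = -1.
v=19: a=19^-6·(≡13), b=19^-2·(≡17) mod 19; (13|19)=-1, (17|19)=+1; (−1)^{-6·-2·9}·(-1)^-2·(+1)^-6 = +1.
v=3: a=3^8·(≡1), b=3^-2·(≡2) mod 3; (1|3)=+1, (2|3)=-1; (−1)^{8·-2·1}·(+1)^-2·(-1)^8 = +1.
v=5: a=5^2·(≡1), b=5^2·(≡1) mod 5; (1|5)=+1, (1|5)=+1; (−1)^{2·2·2}·(+1)^2·(+1)^2 = +1.
v=7: a=7^6·(≡5), b=7^3·(≡3) mod 7; (5|7)=-1, (3|7)=-1; (−1)^{6·3·3}·(-1)^3·(-1)^6 = -1.
v=11: a=11^3·(≡10), b=11^1·(≡8) mod 11; (10|11)=-1, (8|11)=-1; (−1)^{3·1·5}·(-1)^1·(-1)^3 = -1.
Ram(-11, -154) = {2, 7, 11, ∞}; no ℚ_2-point on the conic.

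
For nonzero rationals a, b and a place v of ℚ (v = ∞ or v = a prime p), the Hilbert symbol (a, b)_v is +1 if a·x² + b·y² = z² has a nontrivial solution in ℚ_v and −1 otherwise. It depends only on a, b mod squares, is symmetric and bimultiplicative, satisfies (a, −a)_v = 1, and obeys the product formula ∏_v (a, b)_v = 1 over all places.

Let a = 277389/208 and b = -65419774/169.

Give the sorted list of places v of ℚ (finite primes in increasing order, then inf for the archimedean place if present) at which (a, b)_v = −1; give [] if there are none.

Mod squares: a ≡ 8177, b ≡ -226366. Check v ∈ {∞, 2, 3, 7, 13, 17, 19, 23, 37}.
v=23: a=23^0·(≡9), b=23^1·(≡9) mod 23; (9|23)=+1, (9|23)=+1; (−1)^{0·1·11}·(+1)^1·(+1)^0 = +1.
v=7: a=7^2·(≡1), b=7^1·(≡4) mod 7; (1|7)=+1, (4|7)=+1; (−1)^{2·1·3}·(+1)^1·(+1)^2 = +1.
v=17: a=17^1·(≡12), b=17^2·(≡11) mod 17; (12|17)=-1, (11|17)=-1; (−1)^{1·2·8}·(-1)^2·(-1)^1 = -1.
v=37: a=37^1·(≡1), b=37^1·(≡29) mod 37; (1|37)=+1, (29|37)=-1; (−1)^{1·1·18}·(+1)^1·(-1)^1 = -1.
v=19: a=19^0·(≡11), b=19^1·(≡2) mod 19; (11|19)=+1, (2|19)=-1; (−1)^{0·1·9}·(+1)^1·(-1)^0 = +1.
v=2: v_2(a)=-4, v_2(b)=1; units ≡ 1, 1 (mod 8); ε·ε+αω+βω = 0·0+-4·0+1·0 ≡ 0  ⇒  (a,b)_2 = +1.
v=∞: 8177 > 0 and -226366 < 0  ⇒  (a,b)_∞ = +1.
v=3: a=3^2·(≡2), b=3^0·(≡2) mod 3; (2|3)=-1, (2|3)=-1; (−1)^{2·0·1}·(-1)^0·(-1)^2 = +1.
v=13: a=13^-1·(≡7), b=13^-2·(≡9) mod 13; (7|13)=-1, (9|13)=+1; (−1)^{-1·-2·6}·(-1)^-2·(+1)^-1 = +1.
|Ram(8177, -226366)| = 2, even; anisotropic at {17, 37}.

[17, 37]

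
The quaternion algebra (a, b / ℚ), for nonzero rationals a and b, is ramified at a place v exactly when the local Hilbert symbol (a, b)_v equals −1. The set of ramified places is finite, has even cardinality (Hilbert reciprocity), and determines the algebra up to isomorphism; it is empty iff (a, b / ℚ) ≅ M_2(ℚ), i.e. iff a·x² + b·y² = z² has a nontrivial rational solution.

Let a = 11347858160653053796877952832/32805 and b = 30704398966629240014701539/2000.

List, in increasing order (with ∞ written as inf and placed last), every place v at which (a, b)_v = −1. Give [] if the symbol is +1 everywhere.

Mod squares: a ≡ 4261985, b ≡ 1151495. Check v ∈ {∞, 2, 3, 5, 7, 11, 13, 17, 19, 23, 29, 31, 47}.
v=2: v_2(a)=6, v_2(b)=-4; units ≡ 1, 7 (mod 8); ε·ε+αω+βω = 0·1+6·0+-4·0 ≡ 0  ⇒  (a,b)_2 = +1.
v=19: a=19^1·(≡6), b=19^1·(≡13) mod 19; (6|19)=+1, (13|19)=-1; (−1)^{1·1·9}·(+1)^1·(-1)^1 = +1.
v=13: a=13^3·(≡8), b=13^4·(≡5) mod 13; (8|13)=-1, (5|13)=-1; (−1)^{3·4·6}·(-1)^4·(-1)^3 = -1.
v=7: a=7^3·(≡2), b=7^4·(≡2) mod 7; (2|7)=+1, (2|7)=+1; (−1)^{3·4·3}·(+1)^4·(+1)^3 = +1.
v=3: a=3^-8·(≡2), b=3^2·(≡2) mod 3; (2|3)=-1, (2|3)=-1; (−1)^{-8·2·1}·(-1)^2·(-1)^-8 = +1.
v=∞: 4261985 > 0 and 1151495 > 0  ⇒  (a,b)_∞ = +1.
v=31: a=31^4·(≡30), b=31^3·(≡18) mod 31; (30|31)=-1, (18|31)=+1; (−1)^{4·3·15}·(-1)^3·(+1)^4 = -1.
v=11: a=11^4·(≡10), b=11^2·(≡4) mod 11; (10|11)=-1, (4|11)=+1; (−1)^{4·2·5}·(-1)^2·(+1)^4 = +1.
v=5: a=5^-1·(≡2), b=5^-3·(≡4) mod 5; (2|5)=-1, (4|5)=+1; (−1)^{-1·-3·2}·(-1)^-3·(+1)^-1 = -1.
v=47: a=47^2·(≡21), b=47^2·(≡3) mod 47; (21|47)=+1, (3|47)=+1; (−1)^{2·2·23}·(+1)^2·(+1)^2 = +1.
v=29: a=29^3·(≡5), b=29^2·(≡21) mod 29; (5|29)=+1, (21|29)=-1; (−1)^{3·2·14}·(+1)^2·(-1)^3 = -1.
v=23: a=23^0·(≡16), b=23^1·(≡20) mod 23; (16|23)=+1, (20|23)=-1; (−1)^{0·1·11}·(+1)^1·(-1)^0 = +1.
v=17: a=17^1·(≡3), b=17^1·(≡6) mod 17; (3|17)=-1, (6|17)=-1; (−1)^{1·1·8}·(-1)^1·(-1)^1 = +1.
Ram(4261985, 1151495) = {5, 13, 29, 31}; no ℚ_5-point on the conic.

[5, 13, 29, 31]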